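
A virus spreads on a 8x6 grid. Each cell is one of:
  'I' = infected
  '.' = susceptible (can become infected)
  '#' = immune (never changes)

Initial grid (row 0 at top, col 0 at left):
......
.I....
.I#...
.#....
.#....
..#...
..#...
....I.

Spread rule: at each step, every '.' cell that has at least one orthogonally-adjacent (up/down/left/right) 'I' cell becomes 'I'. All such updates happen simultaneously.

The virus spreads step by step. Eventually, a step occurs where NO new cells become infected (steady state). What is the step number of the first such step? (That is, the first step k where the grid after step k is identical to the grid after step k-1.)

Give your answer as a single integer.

Step 0 (initial): 3 infected
Step 1: +7 new -> 10 infected
Step 2: +8 new -> 18 infected
Step 3: +8 new -> 26 infected
Step 4: +10 new -> 36 infected
Step 5: +7 new -> 43 infected
Step 6: +0 new -> 43 infected

Answer: 6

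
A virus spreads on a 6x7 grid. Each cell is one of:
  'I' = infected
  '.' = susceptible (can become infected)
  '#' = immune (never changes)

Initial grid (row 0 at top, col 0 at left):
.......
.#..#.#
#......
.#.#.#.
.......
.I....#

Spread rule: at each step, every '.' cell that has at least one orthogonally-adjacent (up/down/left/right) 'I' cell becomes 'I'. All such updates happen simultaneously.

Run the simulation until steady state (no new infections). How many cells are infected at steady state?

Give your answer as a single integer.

Answer: 34

Derivation:
Step 0 (initial): 1 infected
Step 1: +3 new -> 4 infected
Step 2: +3 new -> 7 infected
Step 3: +4 new -> 11 infected
Step 4: +3 new -> 14 infected
Step 5: +5 new -> 19 infected
Step 6: +4 new -> 23 infected
Step 7: +4 new -> 27 infected
Step 8: +4 new -> 31 infected
Step 9: +2 new -> 33 infected
Step 10: +1 new -> 34 infected
Step 11: +0 new -> 34 infected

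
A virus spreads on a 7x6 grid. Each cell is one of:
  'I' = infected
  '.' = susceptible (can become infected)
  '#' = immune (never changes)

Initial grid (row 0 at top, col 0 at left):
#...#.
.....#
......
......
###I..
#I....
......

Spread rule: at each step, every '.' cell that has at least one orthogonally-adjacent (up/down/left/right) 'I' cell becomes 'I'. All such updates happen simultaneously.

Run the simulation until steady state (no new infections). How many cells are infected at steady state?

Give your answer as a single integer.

Answer: 34

Derivation:
Step 0 (initial): 2 infected
Step 1: +5 new -> 7 infected
Step 2: +8 new -> 15 infected
Step 3: +7 new -> 22 infected
Step 4: +7 new -> 29 infected
Step 5: +3 new -> 32 infected
Step 6: +2 new -> 34 infected
Step 7: +0 new -> 34 infected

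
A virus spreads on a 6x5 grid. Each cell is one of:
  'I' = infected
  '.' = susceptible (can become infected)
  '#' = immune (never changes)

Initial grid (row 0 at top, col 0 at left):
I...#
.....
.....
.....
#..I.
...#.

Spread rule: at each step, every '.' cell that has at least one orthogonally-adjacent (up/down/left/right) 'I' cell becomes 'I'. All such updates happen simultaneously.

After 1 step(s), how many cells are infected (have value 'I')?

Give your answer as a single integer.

Step 0 (initial): 2 infected
Step 1: +5 new -> 7 infected

Answer: 7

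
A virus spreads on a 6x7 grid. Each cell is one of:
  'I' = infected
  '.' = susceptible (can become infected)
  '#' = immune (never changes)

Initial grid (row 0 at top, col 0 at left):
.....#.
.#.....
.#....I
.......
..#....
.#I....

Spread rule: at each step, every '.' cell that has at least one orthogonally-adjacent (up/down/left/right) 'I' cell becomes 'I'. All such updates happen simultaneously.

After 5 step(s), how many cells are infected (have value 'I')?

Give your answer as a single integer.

Answer: 28

Derivation:
Step 0 (initial): 2 infected
Step 1: +4 new -> 6 infected
Step 2: +7 new -> 13 infected
Step 3: +8 new -> 21 infected
Step 4: +4 new -> 25 infected
Step 5: +3 new -> 28 infected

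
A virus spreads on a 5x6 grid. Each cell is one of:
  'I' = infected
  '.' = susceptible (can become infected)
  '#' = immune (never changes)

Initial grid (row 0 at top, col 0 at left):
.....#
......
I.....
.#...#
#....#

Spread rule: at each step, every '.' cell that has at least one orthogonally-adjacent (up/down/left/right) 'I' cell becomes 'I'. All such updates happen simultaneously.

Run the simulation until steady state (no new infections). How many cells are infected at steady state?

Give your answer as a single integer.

Step 0 (initial): 1 infected
Step 1: +3 new -> 4 infected
Step 2: +3 new -> 7 infected
Step 3: +4 new -> 11 infected
Step 4: +5 new -> 16 infected
Step 5: +6 new -> 22 infected
Step 6: +3 new -> 25 infected
Step 7: +0 new -> 25 infected

Answer: 25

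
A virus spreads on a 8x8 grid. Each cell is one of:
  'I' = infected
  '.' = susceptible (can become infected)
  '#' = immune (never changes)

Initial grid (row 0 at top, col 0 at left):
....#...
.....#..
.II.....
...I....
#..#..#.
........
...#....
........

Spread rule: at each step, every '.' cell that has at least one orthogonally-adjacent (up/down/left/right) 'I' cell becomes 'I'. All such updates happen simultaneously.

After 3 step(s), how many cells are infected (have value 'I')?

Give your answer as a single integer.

Answer: 29

Derivation:
Step 0 (initial): 3 infected
Step 1: +7 new -> 10 infected
Step 2: +10 new -> 20 infected
Step 3: +9 new -> 29 infected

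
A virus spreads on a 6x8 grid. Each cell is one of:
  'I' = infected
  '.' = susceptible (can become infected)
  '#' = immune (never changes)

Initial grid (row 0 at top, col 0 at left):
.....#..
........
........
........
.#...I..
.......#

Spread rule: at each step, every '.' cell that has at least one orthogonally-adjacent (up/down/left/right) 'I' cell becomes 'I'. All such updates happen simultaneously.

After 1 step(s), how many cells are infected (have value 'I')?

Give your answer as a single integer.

Step 0 (initial): 1 infected
Step 1: +4 new -> 5 infected

Answer: 5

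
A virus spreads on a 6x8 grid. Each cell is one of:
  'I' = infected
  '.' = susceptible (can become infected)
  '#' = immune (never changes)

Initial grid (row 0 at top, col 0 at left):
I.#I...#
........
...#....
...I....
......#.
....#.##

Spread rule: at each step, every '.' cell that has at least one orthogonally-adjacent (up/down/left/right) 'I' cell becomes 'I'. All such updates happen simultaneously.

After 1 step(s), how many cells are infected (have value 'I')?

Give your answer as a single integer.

Answer: 10

Derivation:
Step 0 (initial): 3 infected
Step 1: +7 new -> 10 infected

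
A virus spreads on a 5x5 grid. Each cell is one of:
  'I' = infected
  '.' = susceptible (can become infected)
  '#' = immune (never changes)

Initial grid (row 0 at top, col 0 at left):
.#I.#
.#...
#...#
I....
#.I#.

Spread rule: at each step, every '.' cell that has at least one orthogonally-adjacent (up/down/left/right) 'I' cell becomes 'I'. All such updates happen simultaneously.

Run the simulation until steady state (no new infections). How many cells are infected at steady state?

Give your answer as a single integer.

Step 0 (initial): 3 infected
Step 1: +5 new -> 8 infected
Step 2: +4 new -> 12 infected
Step 3: +3 new -> 15 infected
Step 4: +1 new -> 16 infected
Step 5: +0 new -> 16 infected

Answer: 16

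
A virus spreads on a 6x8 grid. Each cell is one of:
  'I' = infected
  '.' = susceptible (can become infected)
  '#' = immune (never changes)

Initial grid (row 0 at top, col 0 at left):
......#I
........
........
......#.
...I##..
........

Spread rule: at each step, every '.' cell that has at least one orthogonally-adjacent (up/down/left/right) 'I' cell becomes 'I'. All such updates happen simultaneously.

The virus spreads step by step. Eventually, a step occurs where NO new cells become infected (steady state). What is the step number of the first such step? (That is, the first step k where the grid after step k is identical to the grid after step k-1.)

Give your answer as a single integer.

Step 0 (initial): 2 infected
Step 1: +4 new -> 6 infected
Step 2: +8 new -> 14 infected
Step 3: +11 new -> 25 infected
Step 4: +10 new -> 35 infected
Step 5: +6 new -> 41 infected
Step 6: +2 new -> 43 infected
Step 7: +1 new -> 44 infected
Step 8: +0 new -> 44 infected

Answer: 8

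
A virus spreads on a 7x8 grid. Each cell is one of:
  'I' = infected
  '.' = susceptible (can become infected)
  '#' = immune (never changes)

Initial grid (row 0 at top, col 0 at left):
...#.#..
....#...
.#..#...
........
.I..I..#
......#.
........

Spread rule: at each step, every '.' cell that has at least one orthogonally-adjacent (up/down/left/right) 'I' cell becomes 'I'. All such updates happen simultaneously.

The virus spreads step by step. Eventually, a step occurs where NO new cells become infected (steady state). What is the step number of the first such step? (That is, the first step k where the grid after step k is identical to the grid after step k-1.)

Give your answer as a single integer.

Answer: 8

Derivation:
Step 0 (initial): 2 infected
Step 1: +8 new -> 10 infected
Step 2: +11 new -> 21 infected
Step 3: +9 new -> 30 infected
Step 4: +7 new -> 37 infected
Step 5: +6 new -> 43 infected
Step 6: +4 new -> 47 infected
Step 7: +1 new -> 48 infected
Step 8: +0 new -> 48 infected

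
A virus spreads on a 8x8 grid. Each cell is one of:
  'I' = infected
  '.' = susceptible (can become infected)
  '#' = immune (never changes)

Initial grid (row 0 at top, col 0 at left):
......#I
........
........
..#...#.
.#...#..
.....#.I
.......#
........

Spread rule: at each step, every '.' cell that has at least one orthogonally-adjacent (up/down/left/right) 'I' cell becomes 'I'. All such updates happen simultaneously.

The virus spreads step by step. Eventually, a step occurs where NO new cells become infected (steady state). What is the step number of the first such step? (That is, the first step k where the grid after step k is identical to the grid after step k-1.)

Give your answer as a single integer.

Answer: 11

Derivation:
Step 0 (initial): 2 infected
Step 1: +3 new -> 5 infected
Step 2: +5 new -> 10 infected
Step 3: +4 new -> 14 infected
Step 4: +6 new -> 20 infected
Step 5: +7 new -> 27 infected
Step 6: +8 new -> 35 infected
Step 7: +8 new -> 43 infected
Step 8: +7 new -> 50 infected
Step 9: +5 new -> 55 infected
Step 10: +2 new -> 57 infected
Step 11: +0 new -> 57 infected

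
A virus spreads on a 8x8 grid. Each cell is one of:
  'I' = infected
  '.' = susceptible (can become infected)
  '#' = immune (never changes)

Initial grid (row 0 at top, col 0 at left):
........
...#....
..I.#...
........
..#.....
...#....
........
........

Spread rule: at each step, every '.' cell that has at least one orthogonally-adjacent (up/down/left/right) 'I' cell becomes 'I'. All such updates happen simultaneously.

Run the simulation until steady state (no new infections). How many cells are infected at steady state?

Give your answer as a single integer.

Answer: 60

Derivation:
Step 0 (initial): 1 infected
Step 1: +4 new -> 5 infected
Step 2: +5 new -> 10 infected
Step 3: +7 new -> 17 infected
Step 4: +6 new -> 23 infected
Step 5: +9 new -> 32 infected
Step 6: +10 new -> 42 infected
Step 7: +10 new -> 52 infected
Step 8: +5 new -> 57 infected
Step 9: +2 new -> 59 infected
Step 10: +1 new -> 60 infected
Step 11: +0 new -> 60 infected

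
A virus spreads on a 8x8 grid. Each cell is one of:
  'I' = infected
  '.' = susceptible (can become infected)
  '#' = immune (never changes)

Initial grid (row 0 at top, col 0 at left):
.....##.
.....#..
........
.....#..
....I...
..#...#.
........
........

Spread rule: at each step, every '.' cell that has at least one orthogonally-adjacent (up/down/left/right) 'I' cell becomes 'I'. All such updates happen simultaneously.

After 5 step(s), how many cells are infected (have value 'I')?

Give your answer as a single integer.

Step 0 (initial): 1 infected
Step 1: +4 new -> 5 infected
Step 2: +7 new -> 12 infected
Step 3: +10 new -> 22 infected
Step 4: +13 new -> 35 infected
Step 5: +11 new -> 46 infected

Answer: 46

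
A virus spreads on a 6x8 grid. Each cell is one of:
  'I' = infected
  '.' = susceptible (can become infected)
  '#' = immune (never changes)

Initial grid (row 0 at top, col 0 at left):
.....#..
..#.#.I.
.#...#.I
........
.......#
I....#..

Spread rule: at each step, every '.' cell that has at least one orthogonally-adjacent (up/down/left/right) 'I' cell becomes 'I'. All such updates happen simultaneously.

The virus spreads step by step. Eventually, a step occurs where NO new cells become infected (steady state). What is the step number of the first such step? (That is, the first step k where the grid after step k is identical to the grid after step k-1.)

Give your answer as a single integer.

Step 0 (initial): 3 infected
Step 1: +7 new -> 10 infected
Step 2: +5 new -> 15 infected
Step 3: +6 new -> 21 infected
Step 4: +7 new -> 28 infected
Step 5: +7 new -> 35 infected
Step 6: +2 new -> 37 infected
Step 7: +2 new -> 39 infected
Step 8: +1 new -> 40 infected
Step 9: +1 new -> 41 infected
Step 10: +0 new -> 41 infected

Answer: 10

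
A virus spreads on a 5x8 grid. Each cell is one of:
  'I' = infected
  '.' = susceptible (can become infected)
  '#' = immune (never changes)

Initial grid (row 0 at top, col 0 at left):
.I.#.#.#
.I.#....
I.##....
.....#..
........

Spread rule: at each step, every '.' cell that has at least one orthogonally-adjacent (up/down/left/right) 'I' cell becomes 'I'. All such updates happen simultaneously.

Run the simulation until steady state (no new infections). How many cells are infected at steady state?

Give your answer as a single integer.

Step 0 (initial): 3 infected
Step 1: +6 new -> 9 infected
Step 2: +2 new -> 11 infected
Step 3: +2 new -> 13 infected
Step 4: +2 new -> 15 infected
Step 5: +2 new -> 17 infected
Step 6: +2 new -> 19 infected
Step 7: +3 new -> 22 infected
Step 8: +4 new -> 26 infected
Step 9: +4 new -> 30 infected
Step 10: +3 new -> 33 infected
Step 11: +0 new -> 33 infected

Answer: 33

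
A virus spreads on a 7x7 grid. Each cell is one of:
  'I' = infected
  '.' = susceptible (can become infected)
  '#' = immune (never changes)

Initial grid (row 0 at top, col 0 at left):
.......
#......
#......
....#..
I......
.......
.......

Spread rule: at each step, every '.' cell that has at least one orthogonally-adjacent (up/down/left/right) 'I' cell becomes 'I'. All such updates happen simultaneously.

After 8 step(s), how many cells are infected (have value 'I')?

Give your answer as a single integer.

Step 0 (initial): 1 infected
Step 1: +3 new -> 4 infected
Step 2: +4 new -> 8 infected
Step 3: +5 new -> 13 infected
Step 4: +6 new -> 19 infected
Step 5: +6 new -> 25 infected
Step 6: +8 new -> 33 infected
Step 7: +6 new -> 39 infected
Step 8: +4 new -> 43 infected

Answer: 43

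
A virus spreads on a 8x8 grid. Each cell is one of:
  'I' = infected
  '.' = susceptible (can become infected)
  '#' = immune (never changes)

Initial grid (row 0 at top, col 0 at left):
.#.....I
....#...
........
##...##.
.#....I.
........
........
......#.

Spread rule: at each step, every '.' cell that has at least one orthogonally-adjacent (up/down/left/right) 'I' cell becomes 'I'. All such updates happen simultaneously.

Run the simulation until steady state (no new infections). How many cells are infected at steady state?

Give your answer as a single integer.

Answer: 56

Derivation:
Step 0 (initial): 2 infected
Step 1: +5 new -> 7 infected
Step 2: +8 new -> 15 infected
Step 3: +8 new -> 23 infected
Step 4: +9 new -> 32 infected
Step 5: +7 new -> 39 infected
Step 6: +5 new -> 44 infected
Step 7: +5 new -> 49 infected
Step 8: +5 new -> 54 infected
Step 9: +2 new -> 56 infected
Step 10: +0 new -> 56 infected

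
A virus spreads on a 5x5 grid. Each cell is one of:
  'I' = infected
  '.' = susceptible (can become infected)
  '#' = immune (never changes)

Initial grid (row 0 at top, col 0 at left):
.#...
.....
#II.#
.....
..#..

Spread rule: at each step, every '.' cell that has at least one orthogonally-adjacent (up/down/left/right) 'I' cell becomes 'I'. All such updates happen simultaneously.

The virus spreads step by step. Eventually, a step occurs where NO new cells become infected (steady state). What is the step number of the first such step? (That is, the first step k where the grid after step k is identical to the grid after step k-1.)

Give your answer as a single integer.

Step 0 (initial): 2 infected
Step 1: +5 new -> 7 infected
Step 2: +6 new -> 13 infected
Step 3: +6 new -> 19 infected
Step 4: +2 new -> 21 infected
Step 5: +0 new -> 21 infected

Answer: 5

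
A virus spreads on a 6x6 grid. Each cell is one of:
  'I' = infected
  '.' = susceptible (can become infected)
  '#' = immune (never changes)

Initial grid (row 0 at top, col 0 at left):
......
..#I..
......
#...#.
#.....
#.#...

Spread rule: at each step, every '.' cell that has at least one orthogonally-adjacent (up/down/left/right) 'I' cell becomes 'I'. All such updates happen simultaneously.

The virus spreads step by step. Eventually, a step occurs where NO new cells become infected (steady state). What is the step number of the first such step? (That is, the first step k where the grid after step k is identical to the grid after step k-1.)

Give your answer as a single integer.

Step 0 (initial): 1 infected
Step 1: +3 new -> 4 infected
Step 2: +6 new -> 10 infected
Step 3: +6 new -> 16 infected
Step 4: +8 new -> 24 infected
Step 5: +4 new -> 28 infected
Step 6: +2 new -> 30 infected
Step 7: +0 new -> 30 infected

Answer: 7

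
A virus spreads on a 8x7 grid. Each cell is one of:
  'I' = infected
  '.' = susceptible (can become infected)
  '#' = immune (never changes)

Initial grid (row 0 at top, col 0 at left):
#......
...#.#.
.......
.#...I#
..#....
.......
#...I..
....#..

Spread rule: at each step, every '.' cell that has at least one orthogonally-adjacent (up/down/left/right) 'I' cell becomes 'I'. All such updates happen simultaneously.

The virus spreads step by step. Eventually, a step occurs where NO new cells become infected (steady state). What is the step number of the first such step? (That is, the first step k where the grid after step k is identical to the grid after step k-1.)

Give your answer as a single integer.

Step 0 (initial): 2 infected
Step 1: +6 new -> 8 infected
Step 2: +11 new -> 19 infected
Step 3: +10 new -> 29 infected
Step 4: +5 new -> 34 infected
Step 5: +7 new -> 41 infected
Step 6: +4 new -> 45 infected
Step 7: +3 new -> 48 infected
Step 8: +0 new -> 48 infected

Answer: 8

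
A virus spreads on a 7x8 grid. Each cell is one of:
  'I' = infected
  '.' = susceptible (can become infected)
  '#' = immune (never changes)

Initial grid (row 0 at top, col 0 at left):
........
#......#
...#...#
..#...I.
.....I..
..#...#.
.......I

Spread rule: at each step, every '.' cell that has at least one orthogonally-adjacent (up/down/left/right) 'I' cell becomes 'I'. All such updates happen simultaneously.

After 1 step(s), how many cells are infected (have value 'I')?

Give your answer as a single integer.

Step 0 (initial): 3 infected
Step 1: +8 new -> 11 infected

Answer: 11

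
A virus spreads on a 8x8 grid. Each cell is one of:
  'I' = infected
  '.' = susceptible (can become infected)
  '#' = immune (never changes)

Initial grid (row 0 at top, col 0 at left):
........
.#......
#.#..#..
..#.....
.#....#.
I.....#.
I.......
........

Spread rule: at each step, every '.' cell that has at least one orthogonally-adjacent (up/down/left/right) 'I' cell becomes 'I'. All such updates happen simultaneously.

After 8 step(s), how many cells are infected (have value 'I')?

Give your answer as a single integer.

Step 0 (initial): 2 infected
Step 1: +4 new -> 6 infected
Step 2: +4 new -> 10 infected
Step 3: +5 new -> 15 infected
Step 4: +5 new -> 20 infected
Step 5: +5 new -> 25 infected
Step 6: +5 new -> 30 infected
Step 7: +5 new -> 35 infected
Step 8: +6 new -> 41 infected

Answer: 41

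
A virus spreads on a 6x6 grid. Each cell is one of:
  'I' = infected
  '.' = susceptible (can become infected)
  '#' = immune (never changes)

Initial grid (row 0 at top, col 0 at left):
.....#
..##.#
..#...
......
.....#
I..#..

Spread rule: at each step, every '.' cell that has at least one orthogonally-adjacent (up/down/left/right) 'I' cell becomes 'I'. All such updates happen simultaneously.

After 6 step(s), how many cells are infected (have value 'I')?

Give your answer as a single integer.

Answer: 21

Derivation:
Step 0 (initial): 1 infected
Step 1: +2 new -> 3 infected
Step 2: +3 new -> 6 infected
Step 3: +3 new -> 9 infected
Step 4: +4 new -> 13 infected
Step 5: +4 new -> 17 infected
Step 6: +4 new -> 21 infected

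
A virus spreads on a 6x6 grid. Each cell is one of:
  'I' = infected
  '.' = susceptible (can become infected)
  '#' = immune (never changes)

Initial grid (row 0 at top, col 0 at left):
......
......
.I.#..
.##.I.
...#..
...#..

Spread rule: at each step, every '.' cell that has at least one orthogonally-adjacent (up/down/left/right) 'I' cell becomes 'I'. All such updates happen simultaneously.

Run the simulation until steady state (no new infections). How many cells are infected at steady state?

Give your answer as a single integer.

Step 0 (initial): 2 infected
Step 1: +7 new -> 9 infected
Step 2: +8 new -> 17 infected
Step 3: +7 new -> 24 infected
Step 4: +4 new -> 28 infected
Step 5: +2 new -> 30 infected
Step 6: +1 new -> 31 infected
Step 7: +0 new -> 31 infected

Answer: 31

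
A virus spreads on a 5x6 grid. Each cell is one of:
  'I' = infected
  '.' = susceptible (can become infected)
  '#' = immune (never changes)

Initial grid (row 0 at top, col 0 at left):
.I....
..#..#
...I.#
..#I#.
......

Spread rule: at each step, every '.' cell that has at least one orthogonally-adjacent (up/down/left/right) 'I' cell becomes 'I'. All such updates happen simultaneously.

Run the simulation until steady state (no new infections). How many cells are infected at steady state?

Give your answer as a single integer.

Answer: 25

Derivation:
Step 0 (initial): 3 infected
Step 1: +7 new -> 10 infected
Step 2: +6 new -> 16 infected
Step 3: +5 new -> 21 infected
Step 4: +4 new -> 25 infected
Step 5: +0 new -> 25 infected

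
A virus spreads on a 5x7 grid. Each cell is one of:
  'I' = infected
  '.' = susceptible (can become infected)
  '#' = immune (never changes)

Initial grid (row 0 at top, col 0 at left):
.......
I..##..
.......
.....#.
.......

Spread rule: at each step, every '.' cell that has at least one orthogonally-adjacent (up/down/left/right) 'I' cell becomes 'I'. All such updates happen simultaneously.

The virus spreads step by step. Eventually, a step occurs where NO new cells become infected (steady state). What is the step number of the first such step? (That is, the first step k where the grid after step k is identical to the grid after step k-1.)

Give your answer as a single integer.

Answer: 10

Derivation:
Step 0 (initial): 1 infected
Step 1: +3 new -> 4 infected
Step 2: +4 new -> 8 infected
Step 3: +4 new -> 12 infected
Step 4: +4 new -> 16 infected
Step 5: +4 new -> 20 infected
Step 6: +4 new -> 24 infected
Step 7: +4 new -> 28 infected
Step 8: +3 new -> 31 infected
Step 9: +1 new -> 32 infected
Step 10: +0 new -> 32 infected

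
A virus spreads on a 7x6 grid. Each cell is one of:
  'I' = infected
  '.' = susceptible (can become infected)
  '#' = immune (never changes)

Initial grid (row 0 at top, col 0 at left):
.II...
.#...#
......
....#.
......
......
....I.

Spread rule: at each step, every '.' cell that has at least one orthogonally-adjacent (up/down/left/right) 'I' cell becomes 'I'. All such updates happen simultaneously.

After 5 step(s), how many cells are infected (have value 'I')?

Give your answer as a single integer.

Step 0 (initial): 3 infected
Step 1: +6 new -> 9 infected
Step 2: +8 new -> 17 infected
Step 3: +10 new -> 27 infected
Step 4: +8 new -> 35 infected
Step 5: +4 new -> 39 infected

Answer: 39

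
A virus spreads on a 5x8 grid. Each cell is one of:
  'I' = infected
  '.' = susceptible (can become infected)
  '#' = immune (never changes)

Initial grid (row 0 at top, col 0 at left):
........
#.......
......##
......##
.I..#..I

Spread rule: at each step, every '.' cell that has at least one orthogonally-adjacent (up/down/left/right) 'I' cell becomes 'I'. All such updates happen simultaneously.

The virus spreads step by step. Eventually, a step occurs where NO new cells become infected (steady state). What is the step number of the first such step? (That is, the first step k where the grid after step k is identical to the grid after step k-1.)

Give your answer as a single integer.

Step 0 (initial): 2 infected
Step 1: +4 new -> 6 infected
Step 2: +5 new -> 11 infected
Step 3: +5 new -> 16 infected
Step 4: +5 new -> 21 infected
Step 5: +5 new -> 26 infected
Step 6: +4 new -> 30 infected
Step 7: +3 new -> 33 infected
Step 8: +1 new -> 34 infected
Step 9: +0 new -> 34 infected

Answer: 9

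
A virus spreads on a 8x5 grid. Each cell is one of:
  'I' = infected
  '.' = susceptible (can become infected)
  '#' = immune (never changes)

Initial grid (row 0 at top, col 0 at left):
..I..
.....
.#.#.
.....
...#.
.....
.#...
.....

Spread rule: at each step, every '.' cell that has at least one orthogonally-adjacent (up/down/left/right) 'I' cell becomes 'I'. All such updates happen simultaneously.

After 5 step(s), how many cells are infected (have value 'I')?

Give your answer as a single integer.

Step 0 (initial): 1 infected
Step 1: +3 new -> 4 infected
Step 2: +5 new -> 9 infected
Step 3: +3 new -> 12 infected
Step 4: +5 new -> 17 infected
Step 5: +4 new -> 21 infected

Answer: 21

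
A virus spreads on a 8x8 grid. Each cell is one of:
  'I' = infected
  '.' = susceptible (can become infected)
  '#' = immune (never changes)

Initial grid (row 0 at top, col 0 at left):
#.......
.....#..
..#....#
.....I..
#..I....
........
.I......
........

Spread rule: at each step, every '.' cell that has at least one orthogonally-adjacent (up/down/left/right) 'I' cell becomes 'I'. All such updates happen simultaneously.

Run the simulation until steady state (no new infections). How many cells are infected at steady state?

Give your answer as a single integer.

Step 0 (initial): 3 infected
Step 1: +12 new -> 15 infected
Step 2: +14 new -> 29 infected
Step 3: +9 new -> 38 infected
Step 4: +11 new -> 49 infected
Step 5: +7 new -> 56 infected
Step 6: +3 new -> 59 infected
Step 7: +0 new -> 59 infected

Answer: 59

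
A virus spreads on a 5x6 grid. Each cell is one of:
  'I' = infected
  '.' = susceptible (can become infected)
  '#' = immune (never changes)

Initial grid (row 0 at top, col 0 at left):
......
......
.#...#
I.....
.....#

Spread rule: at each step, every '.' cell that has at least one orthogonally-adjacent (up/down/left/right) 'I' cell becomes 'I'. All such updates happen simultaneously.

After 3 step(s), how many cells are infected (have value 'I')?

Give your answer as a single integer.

Answer: 12

Derivation:
Step 0 (initial): 1 infected
Step 1: +3 new -> 4 infected
Step 2: +3 new -> 7 infected
Step 3: +5 new -> 12 infected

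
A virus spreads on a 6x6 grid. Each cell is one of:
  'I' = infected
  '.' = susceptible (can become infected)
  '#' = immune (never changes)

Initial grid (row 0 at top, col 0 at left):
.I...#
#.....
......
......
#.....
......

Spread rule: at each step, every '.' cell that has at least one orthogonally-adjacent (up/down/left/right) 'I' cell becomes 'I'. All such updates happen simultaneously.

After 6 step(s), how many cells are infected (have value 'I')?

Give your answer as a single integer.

Step 0 (initial): 1 infected
Step 1: +3 new -> 4 infected
Step 2: +3 new -> 7 infected
Step 3: +5 new -> 12 infected
Step 4: +5 new -> 17 infected
Step 5: +5 new -> 22 infected
Step 6: +5 new -> 27 infected

Answer: 27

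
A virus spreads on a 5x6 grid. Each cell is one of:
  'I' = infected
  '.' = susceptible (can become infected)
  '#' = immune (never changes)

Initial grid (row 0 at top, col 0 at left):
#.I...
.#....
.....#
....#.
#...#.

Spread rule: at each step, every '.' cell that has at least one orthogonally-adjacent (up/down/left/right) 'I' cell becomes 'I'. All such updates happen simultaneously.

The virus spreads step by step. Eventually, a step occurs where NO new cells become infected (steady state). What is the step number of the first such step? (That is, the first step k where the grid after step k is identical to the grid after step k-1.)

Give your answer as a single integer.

Answer: 6

Derivation:
Step 0 (initial): 1 infected
Step 1: +3 new -> 4 infected
Step 2: +3 new -> 7 infected
Step 3: +5 new -> 12 infected
Step 4: +6 new -> 18 infected
Step 5: +4 new -> 22 infected
Step 6: +0 new -> 22 infected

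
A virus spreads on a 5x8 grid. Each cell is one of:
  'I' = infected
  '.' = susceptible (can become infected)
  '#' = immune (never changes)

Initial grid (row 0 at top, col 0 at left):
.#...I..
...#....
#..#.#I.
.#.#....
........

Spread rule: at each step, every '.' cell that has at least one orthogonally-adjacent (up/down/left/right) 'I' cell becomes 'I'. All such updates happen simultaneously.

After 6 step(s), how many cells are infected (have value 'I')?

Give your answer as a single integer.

Step 0 (initial): 2 infected
Step 1: +6 new -> 8 infected
Step 2: +7 new -> 15 infected
Step 3: +5 new -> 20 infected
Step 4: +2 new -> 22 infected
Step 5: +3 new -> 25 infected
Step 6: +4 new -> 29 infected

Answer: 29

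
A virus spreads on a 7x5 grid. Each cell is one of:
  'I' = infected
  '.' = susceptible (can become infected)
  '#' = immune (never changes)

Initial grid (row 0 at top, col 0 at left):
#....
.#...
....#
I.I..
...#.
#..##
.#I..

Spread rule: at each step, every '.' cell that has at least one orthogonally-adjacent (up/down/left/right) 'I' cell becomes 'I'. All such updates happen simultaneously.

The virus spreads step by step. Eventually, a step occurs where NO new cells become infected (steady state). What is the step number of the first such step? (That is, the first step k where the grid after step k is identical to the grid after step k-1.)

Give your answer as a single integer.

Step 0 (initial): 3 infected
Step 1: +8 new -> 11 infected
Step 2: +8 new -> 19 infected
Step 3: +3 new -> 22 infected
Step 4: +3 new -> 25 infected
Step 5: +1 new -> 26 infected
Step 6: +0 new -> 26 infected

Answer: 6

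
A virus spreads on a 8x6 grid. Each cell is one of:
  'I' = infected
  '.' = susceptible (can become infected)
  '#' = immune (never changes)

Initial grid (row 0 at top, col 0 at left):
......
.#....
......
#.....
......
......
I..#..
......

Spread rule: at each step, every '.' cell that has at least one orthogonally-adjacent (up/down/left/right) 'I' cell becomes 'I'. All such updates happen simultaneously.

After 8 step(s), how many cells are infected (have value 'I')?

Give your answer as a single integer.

Step 0 (initial): 1 infected
Step 1: +3 new -> 4 infected
Step 2: +4 new -> 8 infected
Step 3: +3 new -> 11 infected
Step 4: +4 new -> 15 infected
Step 5: +5 new -> 20 infected
Step 6: +7 new -> 27 infected
Step 7: +6 new -> 33 infected
Step 8: +5 new -> 38 infected

Answer: 38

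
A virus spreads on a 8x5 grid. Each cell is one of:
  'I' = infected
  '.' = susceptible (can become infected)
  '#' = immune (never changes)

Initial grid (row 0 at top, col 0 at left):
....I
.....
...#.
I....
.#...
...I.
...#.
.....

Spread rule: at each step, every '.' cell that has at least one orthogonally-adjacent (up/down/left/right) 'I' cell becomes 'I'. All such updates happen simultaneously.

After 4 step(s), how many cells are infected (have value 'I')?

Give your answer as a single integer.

Step 0 (initial): 3 infected
Step 1: +8 new -> 11 infected
Step 2: +13 new -> 24 infected
Step 3: +10 new -> 34 infected
Step 4: +3 new -> 37 infected

Answer: 37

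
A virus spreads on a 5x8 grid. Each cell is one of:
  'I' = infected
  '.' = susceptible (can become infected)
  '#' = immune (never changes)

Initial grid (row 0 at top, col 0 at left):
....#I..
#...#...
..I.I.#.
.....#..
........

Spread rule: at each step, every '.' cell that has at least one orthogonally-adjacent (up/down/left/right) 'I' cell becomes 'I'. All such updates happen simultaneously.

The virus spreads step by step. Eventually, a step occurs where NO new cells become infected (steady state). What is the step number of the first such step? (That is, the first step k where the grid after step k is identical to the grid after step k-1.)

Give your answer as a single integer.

Answer: 6

Derivation:
Step 0 (initial): 3 infected
Step 1: +8 new -> 11 infected
Step 2: +10 new -> 21 infected
Step 3: +7 new -> 28 infected
Step 4: +4 new -> 32 infected
Step 5: +3 new -> 35 infected
Step 6: +0 new -> 35 infected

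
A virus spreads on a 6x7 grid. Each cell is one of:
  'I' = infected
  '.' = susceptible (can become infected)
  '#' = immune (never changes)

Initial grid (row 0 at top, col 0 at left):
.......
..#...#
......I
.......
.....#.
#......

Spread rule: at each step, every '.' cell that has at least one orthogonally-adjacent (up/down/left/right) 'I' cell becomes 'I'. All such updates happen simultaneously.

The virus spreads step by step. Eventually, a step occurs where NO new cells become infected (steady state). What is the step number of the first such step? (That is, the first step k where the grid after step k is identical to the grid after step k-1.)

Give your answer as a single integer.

Step 0 (initial): 1 infected
Step 1: +2 new -> 3 infected
Step 2: +4 new -> 7 infected
Step 3: +5 new -> 12 infected
Step 4: +7 new -> 19 infected
Step 5: +5 new -> 24 infected
Step 6: +6 new -> 30 infected
Step 7: +5 new -> 35 infected
Step 8: +3 new -> 38 infected
Step 9: +0 new -> 38 infected

Answer: 9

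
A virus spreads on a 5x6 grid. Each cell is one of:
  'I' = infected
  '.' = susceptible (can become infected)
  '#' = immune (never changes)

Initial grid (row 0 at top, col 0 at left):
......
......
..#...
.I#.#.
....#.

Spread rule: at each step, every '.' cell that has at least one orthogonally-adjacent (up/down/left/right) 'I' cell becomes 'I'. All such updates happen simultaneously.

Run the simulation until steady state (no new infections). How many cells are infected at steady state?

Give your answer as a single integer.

Step 0 (initial): 1 infected
Step 1: +3 new -> 4 infected
Step 2: +4 new -> 8 infected
Step 3: +4 new -> 12 infected
Step 4: +4 new -> 16 infected
Step 5: +3 new -> 19 infected
Step 6: +3 new -> 22 infected
Step 7: +2 new -> 24 infected
Step 8: +1 new -> 25 infected
Step 9: +1 new -> 26 infected
Step 10: +0 new -> 26 infected

Answer: 26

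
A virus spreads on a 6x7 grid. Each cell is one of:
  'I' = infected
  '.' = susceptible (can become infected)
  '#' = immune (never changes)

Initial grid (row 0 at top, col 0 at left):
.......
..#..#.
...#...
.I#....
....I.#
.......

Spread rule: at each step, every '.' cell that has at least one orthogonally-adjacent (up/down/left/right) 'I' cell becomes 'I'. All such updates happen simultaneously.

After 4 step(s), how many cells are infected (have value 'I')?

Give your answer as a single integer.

Step 0 (initial): 2 infected
Step 1: +7 new -> 9 infected
Step 2: +11 new -> 20 infected
Step 3: +8 new -> 28 infected
Step 4: +5 new -> 33 infected

Answer: 33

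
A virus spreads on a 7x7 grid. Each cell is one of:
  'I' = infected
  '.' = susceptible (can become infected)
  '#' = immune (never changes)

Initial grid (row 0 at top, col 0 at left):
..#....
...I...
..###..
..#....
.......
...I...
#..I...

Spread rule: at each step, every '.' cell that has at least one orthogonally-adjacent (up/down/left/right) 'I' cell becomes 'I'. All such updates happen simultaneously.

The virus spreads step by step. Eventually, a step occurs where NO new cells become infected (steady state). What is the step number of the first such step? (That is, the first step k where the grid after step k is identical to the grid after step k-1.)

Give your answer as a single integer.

Answer: 6

Derivation:
Step 0 (initial): 3 infected
Step 1: +8 new -> 11 infected
Step 2: +10 new -> 21 infected
Step 3: +12 new -> 33 infected
Step 4: +8 new -> 41 infected
Step 5: +2 new -> 43 infected
Step 6: +0 new -> 43 infected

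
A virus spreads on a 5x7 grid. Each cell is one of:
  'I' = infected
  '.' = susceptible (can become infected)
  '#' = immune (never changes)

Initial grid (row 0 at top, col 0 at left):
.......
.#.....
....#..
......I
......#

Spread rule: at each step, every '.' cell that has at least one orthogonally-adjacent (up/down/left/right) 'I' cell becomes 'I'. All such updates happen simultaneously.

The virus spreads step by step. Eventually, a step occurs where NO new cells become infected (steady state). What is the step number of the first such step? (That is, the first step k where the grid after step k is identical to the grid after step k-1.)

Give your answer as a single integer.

Step 0 (initial): 1 infected
Step 1: +2 new -> 3 infected
Step 2: +4 new -> 7 infected
Step 3: +4 new -> 11 infected
Step 4: +5 new -> 16 infected
Step 5: +5 new -> 21 infected
Step 6: +5 new -> 26 infected
Step 7: +3 new -> 29 infected
Step 8: +2 new -> 31 infected
Step 9: +1 new -> 32 infected
Step 10: +0 new -> 32 infected

Answer: 10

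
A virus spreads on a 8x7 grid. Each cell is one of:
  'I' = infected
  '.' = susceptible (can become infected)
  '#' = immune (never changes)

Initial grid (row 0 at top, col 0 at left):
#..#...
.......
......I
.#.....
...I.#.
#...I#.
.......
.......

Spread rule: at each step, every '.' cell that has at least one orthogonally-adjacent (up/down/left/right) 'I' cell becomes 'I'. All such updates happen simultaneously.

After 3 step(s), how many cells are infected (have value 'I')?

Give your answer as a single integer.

Step 0 (initial): 3 infected
Step 1: +8 new -> 11 infected
Step 2: +13 new -> 24 infected
Step 3: +11 new -> 35 infected

Answer: 35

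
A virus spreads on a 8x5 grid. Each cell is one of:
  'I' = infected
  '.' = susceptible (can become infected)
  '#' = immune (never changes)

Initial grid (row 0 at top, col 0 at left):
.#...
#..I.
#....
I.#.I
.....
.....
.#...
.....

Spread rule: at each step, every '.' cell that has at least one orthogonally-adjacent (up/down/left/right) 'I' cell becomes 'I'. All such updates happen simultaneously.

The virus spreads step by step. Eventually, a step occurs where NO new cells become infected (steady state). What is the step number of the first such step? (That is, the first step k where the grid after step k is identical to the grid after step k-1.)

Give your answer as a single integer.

Step 0 (initial): 3 infected
Step 1: +9 new -> 12 infected
Step 2: +9 new -> 21 infected
Step 3: +5 new -> 26 infected
Step 4: +4 new -> 30 infected
Step 5: +3 new -> 33 infected
Step 6: +1 new -> 34 infected
Step 7: +0 new -> 34 infected

Answer: 7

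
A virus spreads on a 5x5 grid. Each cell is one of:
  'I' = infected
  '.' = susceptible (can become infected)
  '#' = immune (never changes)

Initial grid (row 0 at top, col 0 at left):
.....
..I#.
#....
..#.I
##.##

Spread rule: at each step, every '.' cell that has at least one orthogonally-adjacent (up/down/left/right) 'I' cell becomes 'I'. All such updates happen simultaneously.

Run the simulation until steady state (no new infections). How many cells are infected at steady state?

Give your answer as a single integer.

Step 0 (initial): 2 infected
Step 1: +5 new -> 7 infected
Step 2: +6 new -> 13 infected
Step 3: +3 new -> 16 infected
Step 4: +1 new -> 17 infected
Step 5: +0 new -> 17 infected

Answer: 17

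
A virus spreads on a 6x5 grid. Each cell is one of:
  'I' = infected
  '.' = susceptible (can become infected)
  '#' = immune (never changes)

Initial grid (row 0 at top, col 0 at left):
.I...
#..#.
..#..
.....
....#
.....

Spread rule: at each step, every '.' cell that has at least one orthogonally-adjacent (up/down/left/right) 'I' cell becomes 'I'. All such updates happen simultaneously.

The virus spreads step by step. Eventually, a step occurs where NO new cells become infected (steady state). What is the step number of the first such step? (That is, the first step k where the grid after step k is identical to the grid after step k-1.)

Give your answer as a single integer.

Answer: 9

Derivation:
Step 0 (initial): 1 infected
Step 1: +3 new -> 4 infected
Step 2: +3 new -> 7 infected
Step 3: +3 new -> 10 infected
Step 4: +4 new -> 14 infected
Step 5: +5 new -> 19 infected
Step 6: +5 new -> 24 infected
Step 7: +1 new -> 25 infected
Step 8: +1 new -> 26 infected
Step 9: +0 new -> 26 infected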